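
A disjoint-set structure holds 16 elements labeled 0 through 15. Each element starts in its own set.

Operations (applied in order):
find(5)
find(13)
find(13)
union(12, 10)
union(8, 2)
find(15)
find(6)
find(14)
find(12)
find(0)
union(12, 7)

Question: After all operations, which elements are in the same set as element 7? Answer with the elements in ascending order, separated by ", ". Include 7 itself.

Answer: 7, 10, 12

Derivation:
Step 1: find(5) -> no change; set of 5 is {5}
Step 2: find(13) -> no change; set of 13 is {13}
Step 3: find(13) -> no change; set of 13 is {13}
Step 4: union(12, 10) -> merged; set of 12 now {10, 12}
Step 5: union(8, 2) -> merged; set of 8 now {2, 8}
Step 6: find(15) -> no change; set of 15 is {15}
Step 7: find(6) -> no change; set of 6 is {6}
Step 8: find(14) -> no change; set of 14 is {14}
Step 9: find(12) -> no change; set of 12 is {10, 12}
Step 10: find(0) -> no change; set of 0 is {0}
Step 11: union(12, 7) -> merged; set of 12 now {7, 10, 12}
Component of 7: {7, 10, 12}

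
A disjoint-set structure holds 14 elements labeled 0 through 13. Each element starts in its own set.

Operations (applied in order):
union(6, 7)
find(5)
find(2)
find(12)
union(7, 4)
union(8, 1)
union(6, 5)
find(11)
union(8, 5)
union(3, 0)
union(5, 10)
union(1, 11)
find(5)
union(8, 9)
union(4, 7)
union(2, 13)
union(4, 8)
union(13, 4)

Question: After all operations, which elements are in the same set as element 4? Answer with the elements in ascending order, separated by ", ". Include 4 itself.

Step 1: union(6, 7) -> merged; set of 6 now {6, 7}
Step 2: find(5) -> no change; set of 5 is {5}
Step 3: find(2) -> no change; set of 2 is {2}
Step 4: find(12) -> no change; set of 12 is {12}
Step 5: union(7, 4) -> merged; set of 7 now {4, 6, 7}
Step 6: union(8, 1) -> merged; set of 8 now {1, 8}
Step 7: union(6, 5) -> merged; set of 6 now {4, 5, 6, 7}
Step 8: find(11) -> no change; set of 11 is {11}
Step 9: union(8, 5) -> merged; set of 8 now {1, 4, 5, 6, 7, 8}
Step 10: union(3, 0) -> merged; set of 3 now {0, 3}
Step 11: union(5, 10) -> merged; set of 5 now {1, 4, 5, 6, 7, 8, 10}
Step 12: union(1, 11) -> merged; set of 1 now {1, 4, 5, 6, 7, 8, 10, 11}
Step 13: find(5) -> no change; set of 5 is {1, 4, 5, 6, 7, 8, 10, 11}
Step 14: union(8, 9) -> merged; set of 8 now {1, 4, 5, 6, 7, 8, 9, 10, 11}
Step 15: union(4, 7) -> already same set; set of 4 now {1, 4, 5, 6, 7, 8, 9, 10, 11}
Step 16: union(2, 13) -> merged; set of 2 now {2, 13}
Step 17: union(4, 8) -> already same set; set of 4 now {1, 4, 5, 6, 7, 8, 9, 10, 11}
Step 18: union(13, 4) -> merged; set of 13 now {1, 2, 4, 5, 6, 7, 8, 9, 10, 11, 13}
Component of 4: {1, 2, 4, 5, 6, 7, 8, 9, 10, 11, 13}

Answer: 1, 2, 4, 5, 6, 7, 8, 9, 10, 11, 13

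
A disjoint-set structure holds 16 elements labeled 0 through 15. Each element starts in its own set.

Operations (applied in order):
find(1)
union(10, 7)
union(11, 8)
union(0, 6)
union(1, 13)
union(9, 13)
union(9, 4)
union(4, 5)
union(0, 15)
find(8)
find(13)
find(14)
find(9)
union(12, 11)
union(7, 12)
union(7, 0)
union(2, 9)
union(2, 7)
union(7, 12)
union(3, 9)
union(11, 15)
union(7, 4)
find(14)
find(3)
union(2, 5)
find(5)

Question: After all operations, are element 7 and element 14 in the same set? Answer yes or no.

Step 1: find(1) -> no change; set of 1 is {1}
Step 2: union(10, 7) -> merged; set of 10 now {7, 10}
Step 3: union(11, 8) -> merged; set of 11 now {8, 11}
Step 4: union(0, 6) -> merged; set of 0 now {0, 6}
Step 5: union(1, 13) -> merged; set of 1 now {1, 13}
Step 6: union(9, 13) -> merged; set of 9 now {1, 9, 13}
Step 7: union(9, 4) -> merged; set of 9 now {1, 4, 9, 13}
Step 8: union(4, 5) -> merged; set of 4 now {1, 4, 5, 9, 13}
Step 9: union(0, 15) -> merged; set of 0 now {0, 6, 15}
Step 10: find(8) -> no change; set of 8 is {8, 11}
Step 11: find(13) -> no change; set of 13 is {1, 4, 5, 9, 13}
Step 12: find(14) -> no change; set of 14 is {14}
Step 13: find(9) -> no change; set of 9 is {1, 4, 5, 9, 13}
Step 14: union(12, 11) -> merged; set of 12 now {8, 11, 12}
Step 15: union(7, 12) -> merged; set of 7 now {7, 8, 10, 11, 12}
Step 16: union(7, 0) -> merged; set of 7 now {0, 6, 7, 8, 10, 11, 12, 15}
Step 17: union(2, 9) -> merged; set of 2 now {1, 2, 4, 5, 9, 13}
Step 18: union(2, 7) -> merged; set of 2 now {0, 1, 2, 4, 5, 6, 7, 8, 9, 10, 11, 12, 13, 15}
Step 19: union(7, 12) -> already same set; set of 7 now {0, 1, 2, 4, 5, 6, 7, 8, 9, 10, 11, 12, 13, 15}
Step 20: union(3, 9) -> merged; set of 3 now {0, 1, 2, 3, 4, 5, 6, 7, 8, 9, 10, 11, 12, 13, 15}
Step 21: union(11, 15) -> already same set; set of 11 now {0, 1, 2, 3, 4, 5, 6, 7, 8, 9, 10, 11, 12, 13, 15}
Step 22: union(7, 4) -> already same set; set of 7 now {0, 1, 2, 3, 4, 5, 6, 7, 8, 9, 10, 11, 12, 13, 15}
Step 23: find(14) -> no change; set of 14 is {14}
Step 24: find(3) -> no change; set of 3 is {0, 1, 2, 3, 4, 5, 6, 7, 8, 9, 10, 11, 12, 13, 15}
Step 25: union(2, 5) -> already same set; set of 2 now {0, 1, 2, 3, 4, 5, 6, 7, 8, 9, 10, 11, 12, 13, 15}
Step 26: find(5) -> no change; set of 5 is {0, 1, 2, 3, 4, 5, 6, 7, 8, 9, 10, 11, 12, 13, 15}
Set of 7: {0, 1, 2, 3, 4, 5, 6, 7, 8, 9, 10, 11, 12, 13, 15}; 14 is not a member.

Answer: no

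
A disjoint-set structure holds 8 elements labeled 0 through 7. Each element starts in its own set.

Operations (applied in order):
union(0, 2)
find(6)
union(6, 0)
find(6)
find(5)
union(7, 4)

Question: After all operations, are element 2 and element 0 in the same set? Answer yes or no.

Step 1: union(0, 2) -> merged; set of 0 now {0, 2}
Step 2: find(6) -> no change; set of 6 is {6}
Step 3: union(6, 0) -> merged; set of 6 now {0, 2, 6}
Step 4: find(6) -> no change; set of 6 is {0, 2, 6}
Step 5: find(5) -> no change; set of 5 is {5}
Step 6: union(7, 4) -> merged; set of 7 now {4, 7}
Set of 2: {0, 2, 6}; 0 is a member.

Answer: yes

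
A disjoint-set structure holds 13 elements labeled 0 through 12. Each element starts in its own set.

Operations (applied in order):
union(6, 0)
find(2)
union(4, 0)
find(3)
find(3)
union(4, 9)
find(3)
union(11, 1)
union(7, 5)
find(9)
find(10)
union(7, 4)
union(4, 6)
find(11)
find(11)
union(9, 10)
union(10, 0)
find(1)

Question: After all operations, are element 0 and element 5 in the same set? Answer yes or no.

Step 1: union(6, 0) -> merged; set of 6 now {0, 6}
Step 2: find(2) -> no change; set of 2 is {2}
Step 3: union(4, 0) -> merged; set of 4 now {0, 4, 6}
Step 4: find(3) -> no change; set of 3 is {3}
Step 5: find(3) -> no change; set of 3 is {3}
Step 6: union(4, 9) -> merged; set of 4 now {0, 4, 6, 9}
Step 7: find(3) -> no change; set of 3 is {3}
Step 8: union(11, 1) -> merged; set of 11 now {1, 11}
Step 9: union(7, 5) -> merged; set of 7 now {5, 7}
Step 10: find(9) -> no change; set of 9 is {0, 4, 6, 9}
Step 11: find(10) -> no change; set of 10 is {10}
Step 12: union(7, 4) -> merged; set of 7 now {0, 4, 5, 6, 7, 9}
Step 13: union(4, 6) -> already same set; set of 4 now {0, 4, 5, 6, 7, 9}
Step 14: find(11) -> no change; set of 11 is {1, 11}
Step 15: find(11) -> no change; set of 11 is {1, 11}
Step 16: union(9, 10) -> merged; set of 9 now {0, 4, 5, 6, 7, 9, 10}
Step 17: union(10, 0) -> already same set; set of 10 now {0, 4, 5, 6, 7, 9, 10}
Step 18: find(1) -> no change; set of 1 is {1, 11}
Set of 0: {0, 4, 5, 6, 7, 9, 10}; 5 is a member.

Answer: yes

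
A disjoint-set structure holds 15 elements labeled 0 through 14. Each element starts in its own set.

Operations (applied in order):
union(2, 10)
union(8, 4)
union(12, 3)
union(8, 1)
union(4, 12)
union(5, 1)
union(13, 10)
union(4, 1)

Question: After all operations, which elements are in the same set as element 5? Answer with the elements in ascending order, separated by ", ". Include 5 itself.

Answer: 1, 3, 4, 5, 8, 12

Derivation:
Step 1: union(2, 10) -> merged; set of 2 now {2, 10}
Step 2: union(8, 4) -> merged; set of 8 now {4, 8}
Step 3: union(12, 3) -> merged; set of 12 now {3, 12}
Step 4: union(8, 1) -> merged; set of 8 now {1, 4, 8}
Step 5: union(4, 12) -> merged; set of 4 now {1, 3, 4, 8, 12}
Step 6: union(5, 1) -> merged; set of 5 now {1, 3, 4, 5, 8, 12}
Step 7: union(13, 10) -> merged; set of 13 now {2, 10, 13}
Step 8: union(4, 1) -> already same set; set of 4 now {1, 3, 4, 5, 8, 12}
Component of 5: {1, 3, 4, 5, 8, 12}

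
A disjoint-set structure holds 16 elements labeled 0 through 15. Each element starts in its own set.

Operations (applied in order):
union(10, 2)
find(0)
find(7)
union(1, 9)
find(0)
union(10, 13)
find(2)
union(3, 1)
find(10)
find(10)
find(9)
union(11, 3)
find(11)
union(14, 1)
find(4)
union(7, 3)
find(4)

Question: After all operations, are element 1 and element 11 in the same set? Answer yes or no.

Answer: yes

Derivation:
Step 1: union(10, 2) -> merged; set of 10 now {2, 10}
Step 2: find(0) -> no change; set of 0 is {0}
Step 3: find(7) -> no change; set of 7 is {7}
Step 4: union(1, 9) -> merged; set of 1 now {1, 9}
Step 5: find(0) -> no change; set of 0 is {0}
Step 6: union(10, 13) -> merged; set of 10 now {2, 10, 13}
Step 7: find(2) -> no change; set of 2 is {2, 10, 13}
Step 8: union(3, 1) -> merged; set of 3 now {1, 3, 9}
Step 9: find(10) -> no change; set of 10 is {2, 10, 13}
Step 10: find(10) -> no change; set of 10 is {2, 10, 13}
Step 11: find(9) -> no change; set of 9 is {1, 3, 9}
Step 12: union(11, 3) -> merged; set of 11 now {1, 3, 9, 11}
Step 13: find(11) -> no change; set of 11 is {1, 3, 9, 11}
Step 14: union(14, 1) -> merged; set of 14 now {1, 3, 9, 11, 14}
Step 15: find(4) -> no change; set of 4 is {4}
Step 16: union(7, 3) -> merged; set of 7 now {1, 3, 7, 9, 11, 14}
Step 17: find(4) -> no change; set of 4 is {4}
Set of 1: {1, 3, 7, 9, 11, 14}; 11 is a member.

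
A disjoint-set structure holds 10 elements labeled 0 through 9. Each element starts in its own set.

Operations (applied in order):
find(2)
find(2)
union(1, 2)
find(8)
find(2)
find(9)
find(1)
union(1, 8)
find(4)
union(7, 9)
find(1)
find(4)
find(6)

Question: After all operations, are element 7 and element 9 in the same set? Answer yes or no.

Step 1: find(2) -> no change; set of 2 is {2}
Step 2: find(2) -> no change; set of 2 is {2}
Step 3: union(1, 2) -> merged; set of 1 now {1, 2}
Step 4: find(8) -> no change; set of 8 is {8}
Step 5: find(2) -> no change; set of 2 is {1, 2}
Step 6: find(9) -> no change; set of 9 is {9}
Step 7: find(1) -> no change; set of 1 is {1, 2}
Step 8: union(1, 8) -> merged; set of 1 now {1, 2, 8}
Step 9: find(4) -> no change; set of 4 is {4}
Step 10: union(7, 9) -> merged; set of 7 now {7, 9}
Step 11: find(1) -> no change; set of 1 is {1, 2, 8}
Step 12: find(4) -> no change; set of 4 is {4}
Step 13: find(6) -> no change; set of 6 is {6}
Set of 7: {7, 9}; 9 is a member.

Answer: yes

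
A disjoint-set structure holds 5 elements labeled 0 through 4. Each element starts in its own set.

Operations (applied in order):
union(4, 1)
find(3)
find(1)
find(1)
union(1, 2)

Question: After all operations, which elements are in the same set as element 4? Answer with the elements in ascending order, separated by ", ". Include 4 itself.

Step 1: union(4, 1) -> merged; set of 4 now {1, 4}
Step 2: find(3) -> no change; set of 3 is {3}
Step 3: find(1) -> no change; set of 1 is {1, 4}
Step 4: find(1) -> no change; set of 1 is {1, 4}
Step 5: union(1, 2) -> merged; set of 1 now {1, 2, 4}
Component of 4: {1, 2, 4}

Answer: 1, 2, 4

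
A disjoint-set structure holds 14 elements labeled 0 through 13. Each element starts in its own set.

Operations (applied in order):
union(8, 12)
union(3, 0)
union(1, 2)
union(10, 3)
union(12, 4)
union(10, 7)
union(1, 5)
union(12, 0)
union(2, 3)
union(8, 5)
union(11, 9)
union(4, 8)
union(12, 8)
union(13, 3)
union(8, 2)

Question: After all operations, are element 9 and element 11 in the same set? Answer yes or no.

Answer: yes

Derivation:
Step 1: union(8, 12) -> merged; set of 8 now {8, 12}
Step 2: union(3, 0) -> merged; set of 3 now {0, 3}
Step 3: union(1, 2) -> merged; set of 1 now {1, 2}
Step 4: union(10, 3) -> merged; set of 10 now {0, 3, 10}
Step 5: union(12, 4) -> merged; set of 12 now {4, 8, 12}
Step 6: union(10, 7) -> merged; set of 10 now {0, 3, 7, 10}
Step 7: union(1, 5) -> merged; set of 1 now {1, 2, 5}
Step 8: union(12, 0) -> merged; set of 12 now {0, 3, 4, 7, 8, 10, 12}
Step 9: union(2, 3) -> merged; set of 2 now {0, 1, 2, 3, 4, 5, 7, 8, 10, 12}
Step 10: union(8, 5) -> already same set; set of 8 now {0, 1, 2, 3, 4, 5, 7, 8, 10, 12}
Step 11: union(11, 9) -> merged; set of 11 now {9, 11}
Step 12: union(4, 8) -> already same set; set of 4 now {0, 1, 2, 3, 4, 5, 7, 8, 10, 12}
Step 13: union(12, 8) -> already same set; set of 12 now {0, 1, 2, 3, 4, 5, 7, 8, 10, 12}
Step 14: union(13, 3) -> merged; set of 13 now {0, 1, 2, 3, 4, 5, 7, 8, 10, 12, 13}
Step 15: union(8, 2) -> already same set; set of 8 now {0, 1, 2, 3, 4, 5, 7, 8, 10, 12, 13}
Set of 9: {9, 11}; 11 is a member.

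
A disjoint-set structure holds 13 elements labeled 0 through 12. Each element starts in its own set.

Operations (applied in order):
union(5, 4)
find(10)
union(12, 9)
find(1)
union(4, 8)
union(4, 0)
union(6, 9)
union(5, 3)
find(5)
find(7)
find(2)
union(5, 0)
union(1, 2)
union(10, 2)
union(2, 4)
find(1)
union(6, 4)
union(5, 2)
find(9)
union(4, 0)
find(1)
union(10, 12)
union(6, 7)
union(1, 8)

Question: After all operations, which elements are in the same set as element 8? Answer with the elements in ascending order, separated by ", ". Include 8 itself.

Answer: 0, 1, 2, 3, 4, 5, 6, 7, 8, 9, 10, 12

Derivation:
Step 1: union(5, 4) -> merged; set of 5 now {4, 5}
Step 2: find(10) -> no change; set of 10 is {10}
Step 3: union(12, 9) -> merged; set of 12 now {9, 12}
Step 4: find(1) -> no change; set of 1 is {1}
Step 5: union(4, 8) -> merged; set of 4 now {4, 5, 8}
Step 6: union(4, 0) -> merged; set of 4 now {0, 4, 5, 8}
Step 7: union(6, 9) -> merged; set of 6 now {6, 9, 12}
Step 8: union(5, 3) -> merged; set of 5 now {0, 3, 4, 5, 8}
Step 9: find(5) -> no change; set of 5 is {0, 3, 4, 5, 8}
Step 10: find(7) -> no change; set of 7 is {7}
Step 11: find(2) -> no change; set of 2 is {2}
Step 12: union(5, 0) -> already same set; set of 5 now {0, 3, 4, 5, 8}
Step 13: union(1, 2) -> merged; set of 1 now {1, 2}
Step 14: union(10, 2) -> merged; set of 10 now {1, 2, 10}
Step 15: union(2, 4) -> merged; set of 2 now {0, 1, 2, 3, 4, 5, 8, 10}
Step 16: find(1) -> no change; set of 1 is {0, 1, 2, 3, 4, 5, 8, 10}
Step 17: union(6, 4) -> merged; set of 6 now {0, 1, 2, 3, 4, 5, 6, 8, 9, 10, 12}
Step 18: union(5, 2) -> already same set; set of 5 now {0, 1, 2, 3, 4, 5, 6, 8, 9, 10, 12}
Step 19: find(9) -> no change; set of 9 is {0, 1, 2, 3, 4, 5, 6, 8, 9, 10, 12}
Step 20: union(4, 0) -> already same set; set of 4 now {0, 1, 2, 3, 4, 5, 6, 8, 9, 10, 12}
Step 21: find(1) -> no change; set of 1 is {0, 1, 2, 3, 4, 5, 6, 8, 9, 10, 12}
Step 22: union(10, 12) -> already same set; set of 10 now {0, 1, 2, 3, 4, 5, 6, 8, 9, 10, 12}
Step 23: union(6, 7) -> merged; set of 6 now {0, 1, 2, 3, 4, 5, 6, 7, 8, 9, 10, 12}
Step 24: union(1, 8) -> already same set; set of 1 now {0, 1, 2, 3, 4, 5, 6, 7, 8, 9, 10, 12}
Component of 8: {0, 1, 2, 3, 4, 5, 6, 7, 8, 9, 10, 12}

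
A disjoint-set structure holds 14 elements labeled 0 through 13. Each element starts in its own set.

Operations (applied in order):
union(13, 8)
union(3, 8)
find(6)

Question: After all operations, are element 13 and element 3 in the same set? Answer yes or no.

Answer: yes

Derivation:
Step 1: union(13, 8) -> merged; set of 13 now {8, 13}
Step 2: union(3, 8) -> merged; set of 3 now {3, 8, 13}
Step 3: find(6) -> no change; set of 6 is {6}
Set of 13: {3, 8, 13}; 3 is a member.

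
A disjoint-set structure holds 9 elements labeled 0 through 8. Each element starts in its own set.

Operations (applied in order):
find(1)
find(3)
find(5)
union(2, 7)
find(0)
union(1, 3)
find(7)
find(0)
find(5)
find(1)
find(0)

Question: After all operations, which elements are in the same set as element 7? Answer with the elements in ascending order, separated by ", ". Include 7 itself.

Answer: 2, 7

Derivation:
Step 1: find(1) -> no change; set of 1 is {1}
Step 2: find(3) -> no change; set of 3 is {3}
Step 3: find(5) -> no change; set of 5 is {5}
Step 4: union(2, 7) -> merged; set of 2 now {2, 7}
Step 5: find(0) -> no change; set of 0 is {0}
Step 6: union(1, 3) -> merged; set of 1 now {1, 3}
Step 7: find(7) -> no change; set of 7 is {2, 7}
Step 8: find(0) -> no change; set of 0 is {0}
Step 9: find(5) -> no change; set of 5 is {5}
Step 10: find(1) -> no change; set of 1 is {1, 3}
Step 11: find(0) -> no change; set of 0 is {0}
Component of 7: {2, 7}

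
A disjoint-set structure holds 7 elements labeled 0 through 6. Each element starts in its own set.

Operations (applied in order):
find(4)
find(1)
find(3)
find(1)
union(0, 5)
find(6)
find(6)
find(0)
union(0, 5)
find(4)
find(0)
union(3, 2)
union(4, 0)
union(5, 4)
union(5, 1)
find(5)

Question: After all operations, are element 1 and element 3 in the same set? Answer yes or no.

Answer: no

Derivation:
Step 1: find(4) -> no change; set of 4 is {4}
Step 2: find(1) -> no change; set of 1 is {1}
Step 3: find(3) -> no change; set of 3 is {3}
Step 4: find(1) -> no change; set of 1 is {1}
Step 5: union(0, 5) -> merged; set of 0 now {0, 5}
Step 6: find(6) -> no change; set of 6 is {6}
Step 7: find(6) -> no change; set of 6 is {6}
Step 8: find(0) -> no change; set of 0 is {0, 5}
Step 9: union(0, 5) -> already same set; set of 0 now {0, 5}
Step 10: find(4) -> no change; set of 4 is {4}
Step 11: find(0) -> no change; set of 0 is {0, 5}
Step 12: union(3, 2) -> merged; set of 3 now {2, 3}
Step 13: union(4, 0) -> merged; set of 4 now {0, 4, 5}
Step 14: union(5, 4) -> already same set; set of 5 now {0, 4, 5}
Step 15: union(5, 1) -> merged; set of 5 now {0, 1, 4, 5}
Step 16: find(5) -> no change; set of 5 is {0, 1, 4, 5}
Set of 1: {0, 1, 4, 5}; 3 is not a member.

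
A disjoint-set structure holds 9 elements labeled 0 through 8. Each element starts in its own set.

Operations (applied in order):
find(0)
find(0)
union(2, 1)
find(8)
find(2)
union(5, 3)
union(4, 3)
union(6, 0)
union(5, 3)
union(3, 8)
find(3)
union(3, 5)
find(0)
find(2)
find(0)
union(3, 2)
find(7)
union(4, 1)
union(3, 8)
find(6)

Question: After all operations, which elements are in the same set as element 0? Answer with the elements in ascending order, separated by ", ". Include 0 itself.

Step 1: find(0) -> no change; set of 0 is {0}
Step 2: find(0) -> no change; set of 0 is {0}
Step 3: union(2, 1) -> merged; set of 2 now {1, 2}
Step 4: find(8) -> no change; set of 8 is {8}
Step 5: find(2) -> no change; set of 2 is {1, 2}
Step 6: union(5, 3) -> merged; set of 5 now {3, 5}
Step 7: union(4, 3) -> merged; set of 4 now {3, 4, 5}
Step 8: union(6, 0) -> merged; set of 6 now {0, 6}
Step 9: union(5, 3) -> already same set; set of 5 now {3, 4, 5}
Step 10: union(3, 8) -> merged; set of 3 now {3, 4, 5, 8}
Step 11: find(3) -> no change; set of 3 is {3, 4, 5, 8}
Step 12: union(3, 5) -> already same set; set of 3 now {3, 4, 5, 8}
Step 13: find(0) -> no change; set of 0 is {0, 6}
Step 14: find(2) -> no change; set of 2 is {1, 2}
Step 15: find(0) -> no change; set of 0 is {0, 6}
Step 16: union(3, 2) -> merged; set of 3 now {1, 2, 3, 4, 5, 8}
Step 17: find(7) -> no change; set of 7 is {7}
Step 18: union(4, 1) -> already same set; set of 4 now {1, 2, 3, 4, 5, 8}
Step 19: union(3, 8) -> already same set; set of 3 now {1, 2, 3, 4, 5, 8}
Step 20: find(6) -> no change; set of 6 is {0, 6}
Component of 0: {0, 6}

Answer: 0, 6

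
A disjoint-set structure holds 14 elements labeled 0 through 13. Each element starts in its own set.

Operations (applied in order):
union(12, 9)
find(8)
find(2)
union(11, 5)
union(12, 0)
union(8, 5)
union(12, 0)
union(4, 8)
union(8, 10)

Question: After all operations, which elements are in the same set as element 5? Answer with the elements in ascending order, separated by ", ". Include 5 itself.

Answer: 4, 5, 8, 10, 11

Derivation:
Step 1: union(12, 9) -> merged; set of 12 now {9, 12}
Step 2: find(8) -> no change; set of 8 is {8}
Step 3: find(2) -> no change; set of 2 is {2}
Step 4: union(11, 5) -> merged; set of 11 now {5, 11}
Step 5: union(12, 0) -> merged; set of 12 now {0, 9, 12}
Step 6: union(8, 5) -> merged; set of 8 now {5, 8, 11}
Step 7: union(12, 0) -> already same set; set of 12 now {0, 9, 12}
Step 8: union(4, 8) -> merged; set of 4 now {4, 5, 8, 11}
Step 9: union(8, 10) -> merged; set of 8 now {4, 5, 8, 10, 11}
Component of 5: {4, 5, 8, 10, 11}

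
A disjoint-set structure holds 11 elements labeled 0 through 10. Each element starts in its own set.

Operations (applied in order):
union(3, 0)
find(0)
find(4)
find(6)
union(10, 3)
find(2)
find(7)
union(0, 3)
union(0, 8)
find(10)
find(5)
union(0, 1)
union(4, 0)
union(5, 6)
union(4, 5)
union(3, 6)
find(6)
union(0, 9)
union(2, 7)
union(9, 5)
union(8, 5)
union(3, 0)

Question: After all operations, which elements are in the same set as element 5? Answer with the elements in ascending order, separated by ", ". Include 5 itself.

Answer: 0, 1, 3, 4, 5, 6, 8, 9, 10

Derivation:
Step 1: union(3, 0) -> merged; set of 3 now {0, 3}
Step 2: find(0) -> no change; set of 0 is {0, 3}
Step 3: find(4) -> no change; set of 4 is {4}
Step 4: find(6) -> no change; set of 6 is {6}
Step 5: union(10, 3) -> merged; set of 10 now {0, 3, 10}
Step 6: find(2) -> no change; set of 2 is {2}
Step 7: find(7) -> no change; set of 7 is {7}
Step 8: union(0, 3) -> already same set; set of 0 now {0, 3, 10}
Step 9: union(0, 8) -> merged; set of 0 now {0, 3, 8, 10}
Step 10: find(10) -> no change; set of 10 is {0, 3, 8, 10}
Step 11: find(5) -> no change; set of 5 is {5}
Step 12: union(0, 1) -> merged; set of 0 now {0, 1, 3, 8, 10}
Step 13: union(4, 0) -> merged; set of 4 now {0, 1, 3, 4, 8, 10}
Step 14: union(5, 6) -> merged; set of 5 now {5, 6}
Step 15: union(4, 5) -> merged; set of 4 now {0, 1, 3, 4, 5, 6, 8, 10}
Step 16: union(3, 6) -> already same set; set of 3 now {0, 1, 3, 4, 5, 6, 8, 10}
Step 17: find(6) -> no change; set of 6 is {0, 1, 3, 4, 5, 6, 8, 10}
Step 18: union(0, 9) -> merged; set of 0 now {0, 1, 3, 4, 5, 6, 8, 9, 10}
Step 19: union(2, 7) -> merged; set of 2 now {2, 7}
Step 20: union(9, 5) -> already same set; set of 9 now {0, 1, 3, 4, 5, 6, 8, 9, 10}
Step 21: union(8, 5) -> already same set; set of 8 now {0, 1, 3, 4, 5, 6, 8, 9, 10}
Step 22: union(3, 0) -> already same set; set of 3 now {0, 1, 3, 4, 5, 6, 8, 9, 10}
Component of 5: {0, 1, 3, 4, 5, 6, 8, 9, 10}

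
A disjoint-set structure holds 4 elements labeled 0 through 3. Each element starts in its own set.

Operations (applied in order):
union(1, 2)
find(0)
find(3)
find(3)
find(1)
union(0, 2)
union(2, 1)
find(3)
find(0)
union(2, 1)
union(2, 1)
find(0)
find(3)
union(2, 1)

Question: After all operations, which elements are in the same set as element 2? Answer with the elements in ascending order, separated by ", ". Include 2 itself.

Answer: 0, 1, 2

Derivation:
Step 1: union(1, 2) -> merged; set of 1 now {1, 2}
Step 2: find(0) -> no change; set of 0 is {0}
Step 3: find(3) -> no change; set of 3 is {3}
Step 4: find(3) -> no change; set of 3 is {3}
Step 5: find(1) -> no change; set of 1 is {1, 2}
Step 6: union(0, 2) -> merged; set of 0 now {0, 1, 2}
Step 7: union(2, 1) -> already same set; set of 2 now {0, 1, 2}
Step 8: find(3) -> no change; set of 3 is {3}
Step 9: find(0) -> no change; set of 0 is {0, 1, 2}
Step 10: union(2, 1) -> already same set; set of 2 now {0, 1, 2}
Step 11: union(2, 1) -> already same set; set of 2 now {0, 1, 2}
Step 12: find(0) -> no change; set of 0 is {0, 1, 2}
Step 13: find(3) -> no change; set of 3 is {3}
Step 14: union(2, 1) -> already same set; set of 2 now {0, 1, 2}
Component of 2: {0, 1, 2}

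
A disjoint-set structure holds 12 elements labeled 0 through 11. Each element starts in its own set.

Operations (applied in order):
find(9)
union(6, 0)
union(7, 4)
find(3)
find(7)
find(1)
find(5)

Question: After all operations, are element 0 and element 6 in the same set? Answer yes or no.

Step 1: find(9) -> no change; set of 9 is {9}
Step 2: union(6, 0) -> merged; set of 6 now {0, 6}
Step 3: union(7, 4) -> merged; set of 7 now {4, 7}
Step 4: find(3) -> no change; set of 3 is {3}
Step 5: find(7) -> no change; set of 7 is {4, 7}
Step 6: find(1) -> no change; set of 1 is {1}
Step 7: find(5) -> no change; set of 5 is {5}
Set of 0: {0, 6}; 6 is a member.

Answer: yes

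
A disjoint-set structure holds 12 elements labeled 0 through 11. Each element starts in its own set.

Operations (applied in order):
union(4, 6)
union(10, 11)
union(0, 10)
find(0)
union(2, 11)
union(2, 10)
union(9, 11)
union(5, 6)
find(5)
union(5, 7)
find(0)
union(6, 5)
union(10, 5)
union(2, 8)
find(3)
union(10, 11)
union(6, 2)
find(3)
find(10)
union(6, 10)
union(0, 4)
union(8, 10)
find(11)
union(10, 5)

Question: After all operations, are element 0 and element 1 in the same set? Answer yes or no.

Step 1: union(4, 6) -> merged; set of 4 now {4, 6}
Step 2: union(10, 11) -> merged; set of 10 now {10, 11}
Step 3: union(0, 10) -> merged; set of 0 now {0, 10, 11}
Step 4: find(0) -> no change; set of 0 is {0, 10, 11}
Step 5: union(2, 11) -> merged; set of 2 now {0, 2, 10, 11}
Step 6: union(2, 10) -> already same set; set of 2 now {0, 2, 10, 11}
Step 7: union(9, 11) -> merged; set of 9 now {0, 2, 9, 10, 11}
Step 8: union(5, 6) -> merged; set of 5 now {4, 5, 6}
Step 9: find(5) -> no change; set of 5 is {4, 5, 6}
Step 10: union(5, 7) -> merged; set of 5 now {4, 5, 6, 7}
Step 11: find(0) -> no change; set of 0 is {0, 2, 9, 10, 11}
Step 12: union(6, 5) -> already same set; set of 6 now {4, 5, 6, 7}
Step 13: union(10, 5) -> merged; set of 10 now {0, 2, 4, 5, 6, 7, 9, 10, 11}
Step 14: union(2, 8) -> merged; set of 2 now {0, 2, 4, 5, 6, 7, 8, 9, 10, 11}
Step 15: find(3) -> no change; set of 3 is {3}
Step 16: union(10, 11) -> already same set; set of 10 now {0, 2, 4, 5, 6, 7, 8, 9, 10, 11}
Step 17: union(6, 2) -> already same set; set of 6 now {0, 2, 4, 5, 6, 7, 8, 9, 10, 11}
Step 18: find(3) -> no change; set of 3 is {3}
Step 19: find(10) -> no change; set of 10 is {0, 2, 4, 5, 6, 7, 8, 9, 10, 11}
Step 20: union(6, 10) -> already same set; set of 6 now {0, 2, 4, 5, 6, 7, 8, 9, 10, 11}
Step 21: union(0, 4) -> already same set; set of 0 now {0, 2, 4, 5, 6, 7, 8, 9, 10, 11}
Step 22: union(8, 10) -> already same set; set of 8 now {0, 2, 4, 5, 6, 7, 8, 9, 10, 11}
Step 23: find(11) -> no change; set of 11 is {0, 2, 4, 5, 6, 7, 8, 9, 10, 11}
Step 24: union(10, 5) -> already same set; set of 10 now {0, 2, 4, 5, 6, 7, 8, 9, 10, 11}
Set of 0: {0, 2, 4, 5, 6, 7, 8, 9, 10, 11}; 1 is not a member.

Answer: no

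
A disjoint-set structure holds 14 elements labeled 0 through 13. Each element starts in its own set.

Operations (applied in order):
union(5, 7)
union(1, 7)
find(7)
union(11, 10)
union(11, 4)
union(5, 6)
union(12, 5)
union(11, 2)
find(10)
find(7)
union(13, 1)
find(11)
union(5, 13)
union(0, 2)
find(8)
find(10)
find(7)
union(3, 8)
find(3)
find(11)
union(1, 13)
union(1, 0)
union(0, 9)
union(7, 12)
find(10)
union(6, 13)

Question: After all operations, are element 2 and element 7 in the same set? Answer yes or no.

Step 1: union(5, 7) -> merged; set of 5 now {5, 7}
Step 2: union(1, 7) -> merged; set of 1 now {1, 5, 7}
Step 3: find(7) -> no change; set of 7 is {1, 5, 7}
Step 4: union(11, 10) -> merged; set of 11 now {10, 11}
Step 5: union(11, 4) -> merged; set of 11 now {4, 10, 11}
Step 6: union(5, 6) -> merged; set of 5 now {1, 5, 6, 7}
Step 7: union(12, 5) -> merged; set of 12 now {1, 5, 6, 7, 12}
Step 8: union(11, 2) -> merged; set of 11 now {2, 4, 10, 11}
Step 9: find(10) -> no change; set of 10 is {2, 4, 10, 11}
Step 10: find(7) -> no change; set of 7 is {1, 5, 6, 7, 12}
Step 11: union(13, 1) -> merged; set of 13 now {1, 5, 6, 7, 12, 13}
Step 12: find(11) -> no change; set of 11 is {2, 4, 10, 11}
Step 13: union(5, 13) -> already same set; set of 5 now {1, 5, 6, 7, 12, 13}
Step 14: union(0, 2) -> merged; set of 0 now {0, 2, 4, 10, 11}
Step 15: find(8) -> no change; set of 8 is {8}
Step 16: find(10) -> no change; set of 10 is {0, 2, 4, 10, 11}
Step 17: find(7) -> no change; set of 7 is {1, 5, 6, 7, 12, 13}
Step 18: union(3, 8) -> merged; set of 3 now {3, 8}
Step 19: find(3) -> no change; set of 3 is {3, 8}
Step 20: find(11) -> no change; set of 11 is {0, 2, 4, 10, 11}
Step 21: union(1, 13) -> already same set; set of 1 now {1, 5, 6, 7, 12, 13}
Step 22: union(1, 0) -> merged; set of 1 now {0, 1, 2, 4, 5, 6, 7, 10, 11, 12, 13}
Step 23: union(0, 9) -> merged; set of 0 now {0, 1, 2, 4, 5, 6, 7, 9, 10, 11, 12, 13}
Step 24: union(7, 12) -> already same set; set of 7 now {0, 1, 2, 4, 5, 6, 7, 9, 10, 11, 12, 13}
Step 25: find(10) -> no change; set of 10 is {0, 1, 2, 4, 5, 6, 7, 9, 10, 11, 12, 13}
Step 26: union(6, 13) -> already same set; set of 6 now {0, 1, 2, 4, 5, 6, 7, 9, 10, 11, 12, 13}
Set of 2: {0, 1, 2, 4, 5, 6, 7, 9, 10, 11, 12, 13}; 7 is a member.

Answer: yes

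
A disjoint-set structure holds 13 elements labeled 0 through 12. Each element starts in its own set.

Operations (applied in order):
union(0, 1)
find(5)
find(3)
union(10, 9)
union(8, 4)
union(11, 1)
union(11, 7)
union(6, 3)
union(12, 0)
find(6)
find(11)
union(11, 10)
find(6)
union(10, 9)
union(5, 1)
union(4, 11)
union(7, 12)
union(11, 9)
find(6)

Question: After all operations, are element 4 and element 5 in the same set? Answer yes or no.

Step 1: union(0, 1) -> merged; set of 0 now {0, 1}
Step 2: find(5) -> no change; set of 5 is {5}
Step 3: find(3) -> no change; set of 3 is {3}
Step 4: union(10, 9) -> merged; set of 10 now {9, 10}
Step 5: union(8, 4) -> merged; set of 8 now {4, 8}
Step 6: union(11, 1) -> merged; set of 11 now {0, 1, 11}
Step 7: union(11, 7) -> merged; set of 11 now {0, 1, 7, 11}
Step 8: union(6, 3) -> merged; set of 6 now {3, 6}
Step 9: union(12, 0) -> merged; set of 12 now {0, 1, 7, 11, 12}
Step 10: find(6) -> no change; set of 6 is {3, 6}
Step 11: find(11) -> no change; set of 11 is {0, 1, 7, 11, 12}
Step 12: union(11, 10) -> merged; set of 11 now {0, 1, 7, 9, 10, 11, 12}
Step 13: find(6) -> no change; set of 6 is {3, 6}
Step 14: union(10, 9) -> already same set; set of 10 now {0, 1, 7, 9, 10, 11, 12}
Step 15: union(5, 1) -> merged; set of 5 now {0, 1, 5, 7, 9, 10, 11, 12}
Step 16: union(4, 11) -> merged; set of 4 now {0, 1, 4, 5, 7, 8, 9, 10, 11, 12}
Step 17: union(7, 12) -> already same set; set of 7 now {0, 1, 4, 5, 7, 8, 9, 10, 11, 12}
Step 18: union(11, 9) -> already same set; set of 11 now {0, 1, 4, 5, 7, 8, 9, 10, 11, 12}
Step 19: find(6) -> no change; set of 6 is {3, 6}
Set of 4: {0, 1, 4, 5, 7, 8, 9, 10, 11, 12}; 5 is a member.

Answer: yes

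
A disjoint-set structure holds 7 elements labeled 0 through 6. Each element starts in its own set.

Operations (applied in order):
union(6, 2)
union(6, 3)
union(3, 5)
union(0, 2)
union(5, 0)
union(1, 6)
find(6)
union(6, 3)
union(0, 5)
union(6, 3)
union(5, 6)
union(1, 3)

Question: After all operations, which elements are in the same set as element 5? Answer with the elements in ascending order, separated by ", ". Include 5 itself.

Answer: 0, 1, 2, 3, 5, 6

Derivation:
Step 1: union(6, 2) -> merged; set of 6 now {2, 6}
Step 2: union(6, 3) -> merged; set of 6 now {2, 3, 6}
Step 3: union(3, 5) -> merged; set of 3 now {2, 3, 5, 6}
Step 4: union(0, 2) -> merged; set of 0 now {0, 2, 3, 5, 6}
Step 5: union(5, 0) -> already same set; set of 5 now {0, 2, 3, 5, 6}
Step 6: union(1, 6) -> merged; set of 1 now {0, 1, 2, 3, 5, 6}
Step 7: find(6) -> no change; set of 6 is {0, 1, 2, 3, 5, 6}
Step 8: union(6, 3) -> already same set; set of 6 now {0, 1, 2, 3, 5, 6}
Step 9: union(0, 5) -> already same set; set of 0 now {0, 1, 2, 3, 5, 6}
Step 10: union(6, 3) -> already same set; set of 6 now {0, 1, 2, 3, 5, 6}
Step 11: union(5, 6) -> already same set; set of 5 now {0, 1, 2, 3, 5, 6}
Step 12: union(1, 3) -> already same set; set of 1 now {0, 1, 2, 3, 5, 6}
Component of 5: {0, 1, 2, 3, 5, 6}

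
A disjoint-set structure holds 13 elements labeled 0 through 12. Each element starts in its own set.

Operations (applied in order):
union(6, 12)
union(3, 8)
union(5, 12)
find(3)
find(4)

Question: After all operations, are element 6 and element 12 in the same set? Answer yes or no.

Answer: yes

Derivation:
Step 1: union(6, 12) -> merged; set of 6 now {6, 12}
Step 2: union(3, 8) -> merged; set of 3 now {3, 8}
Step 3: union(5, 12) -> merged; set of 5 now {5, 6, 12}
Step 4: find(3) -> no change; set of 3 is {3, 8}
Step 5: find(4) -> no change; set of 4 is {4}
Set of 6: {5, 6, 12}; 12 is a member.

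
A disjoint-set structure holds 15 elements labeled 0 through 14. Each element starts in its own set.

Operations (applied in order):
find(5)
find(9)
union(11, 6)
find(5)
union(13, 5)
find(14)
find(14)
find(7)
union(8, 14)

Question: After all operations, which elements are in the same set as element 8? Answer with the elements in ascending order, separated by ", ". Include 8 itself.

Answer: 8, 14

Derivation:
Step 1: find(5) -> no change; set of 5 is {5}
Step 2: find(9) -> no change; set of 9 is {9}
Step 3: union(11, 6) -> merged; set of 11 now {6, 11}
Step 4: find(5) -> no change; set of 5 is {5}
Step 5: union(13, 5) -> merged; set of 13 now {5, 13}
Step 6: find(14) -> no change; set of 14 is {14}
Step 7: find(14) -> no change; set of 14 is {14}
Step 8: find(7) -> no change; set of 7 is {7}
Step 9: union(8, 14) -> merged; set of 8 now {8, 14}
Component of 8: {8, 14}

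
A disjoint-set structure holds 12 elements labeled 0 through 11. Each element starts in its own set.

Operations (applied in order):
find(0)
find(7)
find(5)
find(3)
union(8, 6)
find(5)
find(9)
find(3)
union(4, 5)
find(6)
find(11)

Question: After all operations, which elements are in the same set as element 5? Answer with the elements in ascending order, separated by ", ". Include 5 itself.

Step 1: find(0) -> no change; set of 0 is {0}
Step 2: find(7) -> no change; set of 7 is {7}
Step 3: find(5) -> no change; set of 5 is {5}
Step 4: find(3) -> no change; set of 3 is {3}
Step 5: union(8, 6) -> merged; set of 8 now {6, 8}
Step 6: find(5) -> no change; set of 5 is {5}
Step 7: find(9) -> no change; set of 9 is {9}
Step 8: find(3) -> no change; set of 3 is {3}
Step 9: union(4, 5) -> merged; set of 4 now {4, 5}
Step 10: find(6) -> no change; set of 6 is {6, 8}
Step 11: find(11) -> no change; set of 11 is {11}
Component of 5: {4, 5}

Answer: 4, 5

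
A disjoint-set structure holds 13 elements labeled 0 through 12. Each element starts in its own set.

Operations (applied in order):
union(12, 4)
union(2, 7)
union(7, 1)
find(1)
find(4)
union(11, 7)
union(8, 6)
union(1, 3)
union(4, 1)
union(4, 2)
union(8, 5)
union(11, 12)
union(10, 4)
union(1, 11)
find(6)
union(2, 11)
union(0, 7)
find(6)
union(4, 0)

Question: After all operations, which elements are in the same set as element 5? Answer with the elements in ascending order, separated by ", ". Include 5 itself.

Answer: 5, 6, 8

Derivation:
Step 1: union(12, 4) -> merged; set of 12 now {4, 12}
Step 2: union(2, 7) -> merged; set of 2 now {2, 7}
Step 3: union(7, 1) -> merged; set of 7 now {1, 2, 7}
Step 4: find(1) -> no change; set of 1 is {1, 2, 7}
Step 5: find(4) -> no change; set of 4 is {4, 12}
Step 6: union(11, 7) -> merged; set of 11 now {1, 2, 7, 11}
Step 7: union(8, 6) -> merged; set of 8 now {6, 8}
Step 8: union(1, 3) -> merged; set of 1 now {1, 2, 3, 7, 11}
Step 9: union(4, 1) -> merged; set of 4 now {1, 2, 3, 4, 7, 11, 12}
Step 10: union(4, 2) -> already same set; set of 4 now {1, 2, 3, 4, 7, 11, 12}
Step 11: union(8, 5) -> merged; set of 8 now {5, 6, 8}
Step 12: union(11, 12) -> already same set; set of 11 now {1, 2, 3, 4, 7, 11, 12}
Step 13: union(10, 4) -> merged; set of 10 now {1, 2, 3, 4, 7, 10, 11, 12}
Step 14: union(1, 11) -> already same set; set of 1 now {1, 2, 3, 4, 7, 10, 11, 12}
Step 15: find(6) -> no change; set of 6 is {5, 6, 8}
Step 16: union(2, 11) -> already same set; set of 2 now {1, 2, 3, 4, 7, 10, 11, 12}
Step 17: union(0, 7) -> merged; set of 0 now {0, 1, 2, 3, 4, 7, 10, 11, 12}
Step 18: find(6) -> no change; set of 6 is {5, 6, 8}
Step 19: union(4, 0) -> already same set; set of 4 now {0, 1, 2, 3, 4, 7, 10, 11, 12}
Component of 5: {5, 6, 8}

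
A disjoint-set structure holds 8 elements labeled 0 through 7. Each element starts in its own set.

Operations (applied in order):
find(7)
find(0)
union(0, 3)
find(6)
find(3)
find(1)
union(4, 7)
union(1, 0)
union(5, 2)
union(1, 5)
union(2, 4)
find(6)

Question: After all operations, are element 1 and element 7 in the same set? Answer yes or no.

Step 1: find(7) -> no change; set of 7 is {7}
Step 2: find(0) -> no change; set of 0 is {0}
Step 3: union(0, 3) -> merged; set of 0 now {0, 3}
Step 4: find(6) -> no change; set of 6 is {6}
Step 5: find(3) -> no change; set of 3 is {0, 3}
Step 6: find(1) -> no change; set of 1 is {1}
Step 7: union(4, 7) -> merged; set of 4 now {4, 7}
Step 8: union(1, 0) -> merged; set of 1 now {0, 1, 3}
Step 9: union(5, 2) -> merged; set of 5 now {2, 5}
Step 10: union(1, 5) -> merged; set of 1 now {0, 1, 2, 3, 5}
Step 11: union(2, 4) -> merged; set of 2 now {0, 1, 2, 3, 4, 5, 7}
Step 12: find(6) -> no change; set of 6 is {6}
Set of 1: {0, 1, 2, 3, 4, 5, 7}; 7 is a member.

Answer: yes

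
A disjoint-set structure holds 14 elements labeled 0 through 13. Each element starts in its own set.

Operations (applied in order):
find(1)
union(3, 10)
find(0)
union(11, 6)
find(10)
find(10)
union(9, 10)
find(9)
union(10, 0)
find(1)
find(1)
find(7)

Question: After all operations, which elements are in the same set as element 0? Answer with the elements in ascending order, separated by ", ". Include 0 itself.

Step 1: find(1) -> no change; set of 1 is {1}
Step 2: union(3, 10) -> merged; set of 3 now {3, 10}
Step 3: find(0) -> no change; set of 0 is {0}
Step 4: union(11, 6) -> merged; set of 11 now {6, 11}
Step 5: find(10) -> no change; set of 10 is {3, 10}
Step 6: find(10) -> no change; set of 10 is {3, 10}
Step 7: union(9, 10) -> merged; set of 9 now {3, 9, 10}
Step 8: find(9) -> no change; set of 9 is {3, 9, 10}
Step 9: union(10, 0) -> merged; set of 10 now {0, 3, 9, 10}
Step 10: find(1) -> no change; set of 1 is {1}
Step 11: find(1) -> no change; set of 1 is {1}
Step 12: find(7) -> no change; set of 7 is {7}
Component of 0: {0, 3, 9, 10}

Answer: 0, 3, 9, 10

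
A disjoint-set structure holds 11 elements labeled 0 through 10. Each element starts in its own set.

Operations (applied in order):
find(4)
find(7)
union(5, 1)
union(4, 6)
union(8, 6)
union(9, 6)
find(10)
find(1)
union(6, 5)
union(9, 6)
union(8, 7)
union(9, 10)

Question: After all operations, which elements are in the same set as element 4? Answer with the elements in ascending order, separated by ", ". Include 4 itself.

Step 1: find(4) -> no change; set of 4 is {4}
Step 2: find(7) -> no change; set of 7 is {7}
Step 3: union(5, 1) -> merged; set of 5 now {1, 5}
Step 4: union(4, 6) -> merged; set of 4 now {4, 6}
Step 5: union(8, 6) -> merged; set of 8 now {4, 6, 8}
Step 6: union(9, 6) -> merged; set of 9 now {4, 6, 8, 9}
Step 7: find(10) -> no change; set of 10 is {10}
Step 8: find(1) -> no change; set of 1 is {1, 5}
Step 9: union(6, 5) -> merged; set of 6 now {1, 4, 5, 6, 8, 9}
Step 10: union(9, 6) -> already same set; set of 9 now {1, 4, 5, 6, 8, 9}
Step 11: union(8, 7) -> merged; set of 8 now {1, 4, 5, 6, 7, 8, 9}
Step 12: union(9, 10) -> merged; set of 9 now {1, 4, 5, 6, 7, 8, 9, 10}
Component of 4: {1, 4, 5, 6, 7, 8, 9, 10}

Answer: 1, 4, 5, 6, 7, 8, 9, 10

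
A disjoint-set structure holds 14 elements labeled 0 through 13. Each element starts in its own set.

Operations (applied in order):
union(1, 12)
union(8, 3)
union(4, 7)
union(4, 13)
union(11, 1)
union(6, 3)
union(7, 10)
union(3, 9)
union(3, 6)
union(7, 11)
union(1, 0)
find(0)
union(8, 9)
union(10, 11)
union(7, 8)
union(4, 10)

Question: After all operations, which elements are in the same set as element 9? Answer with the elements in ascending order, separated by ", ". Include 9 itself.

Answer: 0, 1, 3, 4, 6, 7, 8, 9, 10, 11, 12, 13

Derivation:
Step 1: union(1, 12) -> merged; set of 1 now {1, 12}
Step 2: union(8, 3) -> merged; set of 8 now {3, 8}
Step 3: union(4, 7) -> merged; set of 4 now {4, 7}
Step 4: union(4, 13) -> merged; set of 4 now {4, 7, 13}
Step 5: union(11, 1) -> merged; set of 11 now {1, 11, 12}
Step 6: union(6, 3) -> merged; set of 6 now {3, 6, 8}
Step 7: union(7, 10) -> merged; set of 7 now {4, 7, 10, 13}
Step 8: union(3, 9) -> merged; set of 3 now {3, 6, 8, 9}
Step 9: union(3, 6) -> already same set; set of 3 now {3, 6, 8, 9}
Step 10: union(7, 11) -> merged; set of 7 now {1, 4, 7, 10, 11, 12, 13}
Step 11: union(1, 0) -> merged; set of 1 now {0, 1, 4, 7, 10, 11, 12, 13}
Step 12: find(0) -> no change; set of 0 is {0, 1, 4, 7, 10, 11, 12, 13}
Step 13: union(8, 9) -> already same set; set of 8 now {3, 6, 8, 9}
Step 14: union(10, 11) -> already same set; set of 10 now {0, 1, 4, 7, 10, 11, 12, 13}
Step 15: union(7, 8) -> merged; set of 7 now {0, 1, 3, 4, 6, 7, 8, 9, 10, 11, 12, 13}
Step 16: union(4, 10) -> already same set; set of 4 now {0, 1, 3, 4, 6, 7, 8, 9, 10, 11, 12, 13}
Component of 9: {0, 1, 3, 4, 6, 7, 8, 9, 10, 11, 12, 13}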